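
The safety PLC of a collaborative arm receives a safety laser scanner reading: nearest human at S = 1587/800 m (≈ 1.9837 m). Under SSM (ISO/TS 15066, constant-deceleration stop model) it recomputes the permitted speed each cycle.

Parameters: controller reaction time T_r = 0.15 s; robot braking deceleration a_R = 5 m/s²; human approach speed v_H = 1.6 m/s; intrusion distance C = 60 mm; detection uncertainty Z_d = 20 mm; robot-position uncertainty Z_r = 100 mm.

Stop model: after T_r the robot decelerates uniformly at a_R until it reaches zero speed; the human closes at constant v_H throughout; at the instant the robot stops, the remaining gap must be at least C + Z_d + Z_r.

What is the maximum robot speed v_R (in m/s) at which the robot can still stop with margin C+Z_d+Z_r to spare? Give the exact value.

collect terms ⇒ (1/10)·v_R² + (47/100)·v_R + (-1251/800) = 0
  disc = (47/100)² − 4·(1/10)·(-1251/800) = 529/625 ; √disc = 23/25
  v_R = (−(47/100) + 23/25) / (2·(1/10)) = 9/4 m/s
check:
T_s = v_R/a_R = (9/4)/5 = 0.4500 s
robot covers v_R·T_r = 2.2500·0.1500 = 0.3375 m before braking
robot under decel: 2.2500²/(2·5.0000) = 0.5062 m
human over T_r+T_s: 1.6000·(0.1500+0.4500) = 0.9600 m
C+Z_d+Z_r = 0.0600+0.0200+0.1000 = 0.1800 m
sum ≈ 0.3375+0.5062+0.9600+0.1800 ≈ 1.9837 m = S ✓

v_R_max = 9/4 m/s = 2.2500 m/s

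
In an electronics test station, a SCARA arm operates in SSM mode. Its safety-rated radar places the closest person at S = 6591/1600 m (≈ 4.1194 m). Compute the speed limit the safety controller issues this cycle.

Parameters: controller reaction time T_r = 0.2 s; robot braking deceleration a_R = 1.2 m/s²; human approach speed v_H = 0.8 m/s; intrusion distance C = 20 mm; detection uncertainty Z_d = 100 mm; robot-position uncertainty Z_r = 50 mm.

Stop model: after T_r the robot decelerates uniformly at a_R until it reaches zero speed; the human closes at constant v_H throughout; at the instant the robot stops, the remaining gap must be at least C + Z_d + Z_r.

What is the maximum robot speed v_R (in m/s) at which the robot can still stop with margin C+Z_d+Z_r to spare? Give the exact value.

v_R_max = 43/20 m/s = 2.1500 m/s

at the boundary: (5/12)·v² + (13/15)·v + (-6063/1600) = 0
  disc = (13/15)² − 4·(5/12)·(-6063/1600) = 101761/14400 ; √disc = 319/120
  v_R = (−(13/15) + 319/120) / (2·(5/12)) = 43/20 m/s
check:
T_s = v_R/a_R = (43/20)/(6/5) = 1.7917 s
reaction-phase robot travel = 2.1500·0.2000 = 0.4300 m
robot under decel: 2.1500²/(2·1.2000) = 1.9260 m
human over T_r+T_s: 0.8000·(0.2000+1.7917) = 1.5933 m
residual clearance needed = 0.0200+0.1000+0.0500 = 0.1700 m
sum ≈ 0.4300+1.9260+1.5933+0.1700 ≈ 4.1194 m = S ✓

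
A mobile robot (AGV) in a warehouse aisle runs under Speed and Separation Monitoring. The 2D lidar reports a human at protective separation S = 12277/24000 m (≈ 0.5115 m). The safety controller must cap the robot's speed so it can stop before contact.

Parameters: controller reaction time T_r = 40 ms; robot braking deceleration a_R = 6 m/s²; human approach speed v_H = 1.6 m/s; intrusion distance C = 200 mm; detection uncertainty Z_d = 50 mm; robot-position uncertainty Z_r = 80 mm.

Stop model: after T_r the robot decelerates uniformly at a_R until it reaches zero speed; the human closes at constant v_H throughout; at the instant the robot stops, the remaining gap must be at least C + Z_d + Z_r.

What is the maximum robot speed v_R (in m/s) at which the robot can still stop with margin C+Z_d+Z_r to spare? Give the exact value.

v_R_max = 7/20 m/s = 0.3500 m/s

quadratic (1/12)·v² + (23/75)·v + (-2821/24000) = 0
  disc = (23/75)² − 4·(1/12)·(-2821/24000) = 5329/40000 ; √disc = 73/200
  v_R = (−(23/75) + 73/200) / (2·(1/12)) = 7/20 m/s
check:
T_s = v_R/a_R = (7/20)/6 = 0.0583 s
robot in T_r: 0.3500·0.0400 = 0.0140 m
robot under decel: 0.3500²/(2·6.0000) = 0.0102 m
human over T_r+T_s: 1.6000·(0.0400+0.0583) = 0.1573 m
margins: 0.2000+0.0500+0.0800 = 0.3300 m
sum ≈ 0.0140+0.0102+0.1573+0.3300 ≈ 0.5115 m = S ✓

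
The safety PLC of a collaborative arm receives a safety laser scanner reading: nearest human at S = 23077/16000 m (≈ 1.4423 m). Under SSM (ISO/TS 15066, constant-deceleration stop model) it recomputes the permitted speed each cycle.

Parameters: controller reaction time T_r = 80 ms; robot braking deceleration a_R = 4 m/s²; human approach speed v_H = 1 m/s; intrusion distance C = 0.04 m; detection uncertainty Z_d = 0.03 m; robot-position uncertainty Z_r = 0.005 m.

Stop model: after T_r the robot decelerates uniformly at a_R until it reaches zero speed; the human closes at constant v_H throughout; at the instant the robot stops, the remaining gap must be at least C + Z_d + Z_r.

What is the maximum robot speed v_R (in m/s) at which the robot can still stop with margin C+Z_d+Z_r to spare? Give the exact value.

at the boundary: (1/8)·v² + (33/100)·v + (-20597/16000) = 0
  disc = (33/100)² − 4·(1/8)·(-20597/16000) = 120409/160000 ; √disc = 347/400
  v_R = (−(33/100) + 347/400) / (2·(1/8)) = 43/20 m/s
check:
braking lasts T_s = (43/20)/4 = 0.5375 s
reaction-phase robot travel = 2.1500·0.0800 = 0.1720 m
robot under decel: 2.1500²/(2·4.0000) = 0.5778 m
human closes 1.0000·0.6175 = 0.6175 m
residual clearance needed = 0.0400+0.0300+0.0050 = 0.0750 m
sum ≈ 0.1720+0.5778+0.6175+0.0750 ≈ 1.4423 m = S ✓

v_R_max = 43/20 m/s = 2.1500 m/s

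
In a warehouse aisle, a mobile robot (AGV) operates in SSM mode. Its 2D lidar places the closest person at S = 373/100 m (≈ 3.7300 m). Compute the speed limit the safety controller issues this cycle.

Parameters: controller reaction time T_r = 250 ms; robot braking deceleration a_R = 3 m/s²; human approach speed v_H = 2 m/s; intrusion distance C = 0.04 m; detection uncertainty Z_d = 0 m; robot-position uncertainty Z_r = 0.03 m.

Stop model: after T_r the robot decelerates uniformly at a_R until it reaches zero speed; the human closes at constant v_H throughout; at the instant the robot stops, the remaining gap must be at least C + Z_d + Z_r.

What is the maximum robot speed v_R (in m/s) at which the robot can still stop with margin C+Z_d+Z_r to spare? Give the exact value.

at the boundary: (1/6)·v² + (11/12)·v + (-79/25) = 0
  disc = (11/12)² − 4·(1/6)·(-79/25) = 10609/3600 ; √disc = 103/60
  v_R = (−(11/12) + 103/60) / (2·(1/6)) = 12/5 m/s
check:
T_s = v_R/a_R = (12/5)/3 = 0.8000 s
reaction-phase robot travel = 2.4000·0.2500 = 0.6000 m
braking distance = 2.4000²/(2·3.0000) = 0.9600 m
human closes 2.0000·1.0500 = 2.1000 m
residual clearance needed = 0.0400+0.0000+0.0300 = 0.0700 m
sum ≈ 0.6000+0.9600+2.1000+0.0700 ≈ 3.7300 m = S ✓

v_R_max = 12/5 m/s = 2.4000 m/s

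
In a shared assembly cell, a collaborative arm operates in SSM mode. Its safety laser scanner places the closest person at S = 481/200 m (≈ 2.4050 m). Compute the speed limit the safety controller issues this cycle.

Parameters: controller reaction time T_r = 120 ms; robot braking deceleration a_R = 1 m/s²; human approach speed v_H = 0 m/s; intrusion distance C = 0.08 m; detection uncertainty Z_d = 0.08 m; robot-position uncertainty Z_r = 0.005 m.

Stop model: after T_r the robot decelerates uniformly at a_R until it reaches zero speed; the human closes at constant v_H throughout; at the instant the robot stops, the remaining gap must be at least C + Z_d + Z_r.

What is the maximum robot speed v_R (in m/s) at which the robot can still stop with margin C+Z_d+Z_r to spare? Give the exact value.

v_R_max = 2 m/s = 2.0000 m/s

quadratic (1/2)·v² + (3/25)·v + (-56/25) = 0
  disc = (3/25)² − 4·(1/2)·(-56/25) = 2809/625 ; √disc = 53/25
  v_R = (−(3/25) + 53/25) / (2·(1/2)) = 2 m/s
check:
braking lasts T_s = 2/1 = 2.0000 s
reaction-phase robot travel = 2.0000·0.1200 = 0.2400 m
braking distance = 2.0000²/(2·1.0000) = 2.0000 m
person approaches 0.0000·(0.1200+2.0000) = 0.0000 m
C+Z_d+Z_r = 0.0800+0.0800+0.0050 = 0.1650 m
sum ≈ 0.2400+2.0000+0.0000+0.1650 ≈ 2.4050 m = S ✓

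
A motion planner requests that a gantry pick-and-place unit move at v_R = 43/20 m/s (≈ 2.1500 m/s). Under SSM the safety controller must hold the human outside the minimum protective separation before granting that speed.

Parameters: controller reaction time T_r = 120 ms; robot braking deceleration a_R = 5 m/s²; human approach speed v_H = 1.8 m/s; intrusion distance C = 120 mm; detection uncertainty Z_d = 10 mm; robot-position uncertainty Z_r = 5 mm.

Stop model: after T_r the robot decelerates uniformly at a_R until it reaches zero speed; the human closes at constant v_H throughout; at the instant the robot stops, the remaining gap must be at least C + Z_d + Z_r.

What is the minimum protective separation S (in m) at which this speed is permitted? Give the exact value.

S_min = 7381/4000 m = 1.8453 m

stop time T_s = (43/20)/5 = 0.4300 s
robot covers v_R·T_r = 2.1500·0.1200 = 0.2580 m before braking
robot covers 2.1500·0.4300 − ½·5.0000·0.4300² = 0.4622 m while stopping
person approaches 1.8000·(0.1200+0.4300) = 0.9900 m
residual clearance needed = 0.1200+0.0100+0.0050 = 0.1350 m
S_min ≈ 0.2580+0.4622+0.9900+0.1350  ⇒  S_min = 7381/4000 m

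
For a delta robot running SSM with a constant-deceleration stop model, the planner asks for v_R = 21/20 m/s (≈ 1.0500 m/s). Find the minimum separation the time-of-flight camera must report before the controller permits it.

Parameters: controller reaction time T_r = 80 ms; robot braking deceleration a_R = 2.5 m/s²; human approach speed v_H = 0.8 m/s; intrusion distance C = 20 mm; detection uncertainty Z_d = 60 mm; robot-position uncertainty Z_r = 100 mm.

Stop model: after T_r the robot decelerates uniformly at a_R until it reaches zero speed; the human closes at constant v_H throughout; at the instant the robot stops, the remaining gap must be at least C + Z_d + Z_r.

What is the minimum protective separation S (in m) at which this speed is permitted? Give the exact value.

T_s = v_R/a_R = (21/20)/(5/2) = 0.4200 s
robot covers v_R·T_r = 1.0500·0.0800 = 0.0840 m before braking
robot covers 1.0500·0.4200 − ½·2.5000·0.4200² = 0.2205 m while stopping
human closes 0.8000·0.5000 = 0.4000 m
margins: 0.0200+0.0600+0.1000 = 0.1800 m
S_min ≈ 0.0840+0.2205+0.4000+0.1800  ⇒  S_min = 1769/2000 m

S_min = 1769/2000 m = 0.8845 m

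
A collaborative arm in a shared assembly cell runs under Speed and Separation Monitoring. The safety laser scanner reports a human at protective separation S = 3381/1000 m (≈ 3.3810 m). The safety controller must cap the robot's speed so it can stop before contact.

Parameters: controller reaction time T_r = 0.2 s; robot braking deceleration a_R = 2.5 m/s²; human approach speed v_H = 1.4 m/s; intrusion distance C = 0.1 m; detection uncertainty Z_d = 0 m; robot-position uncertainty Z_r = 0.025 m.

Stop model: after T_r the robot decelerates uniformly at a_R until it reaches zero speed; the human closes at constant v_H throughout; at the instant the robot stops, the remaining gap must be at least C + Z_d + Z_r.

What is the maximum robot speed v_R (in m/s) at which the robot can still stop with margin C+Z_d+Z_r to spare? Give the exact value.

v_R_max = 12/5 m/s = 2.4000 m/s

collect terms ⇒ (1/5)·v_R² + (19/25)·v_R + (-372/125) = 0
  disc = (19/25)² − 4·(1/5)·(-372/125) = 1849/625 ; √disc = 43/25
  v_R = (−(19/25) + 43/25) / (2·(1/5)) = 12/5 m/s
check:
T_s = v_R/a_R = (12/5)/(5/2) = 0.9600 s
reaction-phase robot travel = 2.4000·0.2000 = 0.4800 m
robot under decel: 2.4000²/(2·2.5000) = 1.1520 m
human closes 1.4000·1.1600 = 1.6240 m
residual clearance needed = 0.1000+0.0000+0.0250 = 0.1250 m
sum ≈ 0.4800+1.1520+1.6240+0.1250 ≈ 3.3810 m = S ✓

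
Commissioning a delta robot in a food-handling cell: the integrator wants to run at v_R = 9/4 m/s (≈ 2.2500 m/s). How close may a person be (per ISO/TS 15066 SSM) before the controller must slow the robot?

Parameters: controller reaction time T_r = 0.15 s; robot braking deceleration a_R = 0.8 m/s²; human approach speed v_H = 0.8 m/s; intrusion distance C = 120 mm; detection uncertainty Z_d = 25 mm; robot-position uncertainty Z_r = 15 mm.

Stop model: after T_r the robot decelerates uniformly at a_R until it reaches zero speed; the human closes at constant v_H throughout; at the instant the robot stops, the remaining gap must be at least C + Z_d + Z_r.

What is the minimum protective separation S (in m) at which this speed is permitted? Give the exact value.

T_s = v_R/a_R = (9/4)/(4/5) = 2.8125 s
robot covers v_R·T_r = 2.2500·0.1500 = 0.3375 m before braking
braking distance = 2.2500²/(2·0.8000) = 3.1641 m
person approaches 0.8000·(0.1500+2.8125) = 2.3700 m
margins: 0.1200+0.0250+0.0150 = 0.1600 m
S_min ≈ 0.3375+3.1641+2.3700+0.1600  ⇒  S_min = 19301/3200 m

S_min = 19301/3200 m = 6.0316 m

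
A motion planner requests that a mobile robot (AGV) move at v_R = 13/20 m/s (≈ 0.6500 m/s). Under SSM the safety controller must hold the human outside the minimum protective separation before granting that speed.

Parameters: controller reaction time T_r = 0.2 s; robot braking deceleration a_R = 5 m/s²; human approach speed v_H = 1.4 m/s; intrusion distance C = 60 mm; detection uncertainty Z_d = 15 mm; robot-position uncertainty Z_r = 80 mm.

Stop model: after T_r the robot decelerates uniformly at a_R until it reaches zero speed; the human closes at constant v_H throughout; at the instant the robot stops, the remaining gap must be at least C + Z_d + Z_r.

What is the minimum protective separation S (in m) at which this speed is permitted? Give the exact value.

S_min = 3157/4000 m = 0.7893 m

stop time T_s = (13/20)/5 = 0.1300 s
robot in T_r: 0.6500·0.2000 = 0.1300 m
braking distance = 0.6500²/(2·5.0000) = 0.0423 m
human closes 1.4000·0.3300 = 0.4620 m
residual clearance needed = 0.0600+0.0150+0.0800 = 0.1550 m
S_min ≈ 0.1300+0.0423+0.4620+0.1550  ⇒  S_min = 3157/4000 m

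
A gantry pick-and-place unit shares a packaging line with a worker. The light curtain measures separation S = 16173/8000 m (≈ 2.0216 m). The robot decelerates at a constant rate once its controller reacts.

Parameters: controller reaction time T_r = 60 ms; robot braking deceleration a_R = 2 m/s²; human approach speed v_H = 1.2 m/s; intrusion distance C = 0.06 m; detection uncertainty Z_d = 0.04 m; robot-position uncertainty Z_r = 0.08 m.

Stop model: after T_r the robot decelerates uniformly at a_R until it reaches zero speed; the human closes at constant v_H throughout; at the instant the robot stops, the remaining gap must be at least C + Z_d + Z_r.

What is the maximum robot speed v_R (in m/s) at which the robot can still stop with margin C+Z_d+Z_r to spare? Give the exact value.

quadratic (1/4)·v² + (33/50)·v + (-14157/8000) = 0
  disc = (33/50)² − 4·(1/4)·(-14157/8000) = 88209/40000 ; √disc = 297/200
  v_R = (−(33/50) + 297/200) / (2·(1/4)) = 33/20 m/s
check:
T_s = v_R/a_R = (33/20)/2 = 0.8250 s
robot covers v_R·T_r = 1.6500·0.0600 = 0.0990 m before braking
robot covers 1.6500·0.8250 − ½·2.0000·0.8250² = 0.6806 m while stopping
human closes 1.2000·0.8850 = 1.0620 m
C+Z_d+Z_r = 0.0600+0.0400+0.0800 = 0.1800 m
sum ≈ 0.0990+0.6806+1.0620+0.1800 ≈ 2.0216 m = S ✓

v_R_max = 33/20 m/s = 1.6500 m/s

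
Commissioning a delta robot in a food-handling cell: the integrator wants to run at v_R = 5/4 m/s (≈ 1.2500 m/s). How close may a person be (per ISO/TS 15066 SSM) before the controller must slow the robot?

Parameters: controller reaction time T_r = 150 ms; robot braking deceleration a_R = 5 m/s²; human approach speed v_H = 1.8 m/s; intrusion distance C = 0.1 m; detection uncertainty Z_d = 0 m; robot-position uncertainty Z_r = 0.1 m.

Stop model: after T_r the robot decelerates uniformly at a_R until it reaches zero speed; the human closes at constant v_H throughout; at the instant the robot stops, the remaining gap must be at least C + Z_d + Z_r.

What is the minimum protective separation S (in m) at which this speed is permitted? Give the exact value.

stop time T_s = (5/4)/5 = 0.2500 s
robot in T_r: 1.2500·0.1500 = 0.1875 m
robot under decel: 1.2500²/(2·5.0000) = 0.1562 m
human over T_r+T_s: 1.8000·(0.1500+0.2500) = 0.7200 m
C+Z_d+Z_r = 0.1000+0.0000+0.1000 = 0.2000 m
S_min ≈ 0.1875+0.1562+0.7200+0.2000  ⇒  S_min = 1011/800 m

S_min = 1011/800 m = 1.2637 m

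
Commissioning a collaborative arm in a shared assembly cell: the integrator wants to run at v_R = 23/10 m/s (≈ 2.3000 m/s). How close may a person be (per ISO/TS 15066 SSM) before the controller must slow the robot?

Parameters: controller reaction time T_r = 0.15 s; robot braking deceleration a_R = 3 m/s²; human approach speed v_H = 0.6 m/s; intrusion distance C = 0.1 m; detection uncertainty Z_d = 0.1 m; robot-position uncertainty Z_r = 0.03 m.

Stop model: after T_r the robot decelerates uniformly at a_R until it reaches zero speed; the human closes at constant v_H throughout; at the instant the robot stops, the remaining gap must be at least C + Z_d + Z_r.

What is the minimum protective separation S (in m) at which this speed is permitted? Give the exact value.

T_s = v_R/a_R = (23/10)/3 = 0.7667 s
reaction-phase robot travel = 2.3000·0.1500 = 0.3450 m
braking distance = 2.3000²/(2·3.0000) = 0.8817 m
person approaches 0.6000·(0.1500+0.7667) = 0.5500 m
residual clearance needed = 0.1000+0.1000+0.0300 = 0.2300 m
S_min ≈ 0.3450+0.8817+0.5500+0.2300  ⇒  S_min = 301/150 m

S_min = 301/150 m = 2.0067 m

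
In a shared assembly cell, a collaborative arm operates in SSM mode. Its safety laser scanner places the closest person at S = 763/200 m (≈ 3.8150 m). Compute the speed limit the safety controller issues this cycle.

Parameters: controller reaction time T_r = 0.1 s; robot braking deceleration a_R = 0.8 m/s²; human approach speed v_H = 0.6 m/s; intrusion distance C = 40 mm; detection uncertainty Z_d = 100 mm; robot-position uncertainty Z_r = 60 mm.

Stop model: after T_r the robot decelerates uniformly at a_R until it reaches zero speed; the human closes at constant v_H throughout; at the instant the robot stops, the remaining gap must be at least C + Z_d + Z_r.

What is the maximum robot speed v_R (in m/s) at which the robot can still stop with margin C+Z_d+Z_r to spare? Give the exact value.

v_R_max = 9/5 m/s = 1.8000 m/s

at the boundary: (5/8)·v² + (17/20)·v + (-711/200) = 0
  disc = (17/20)² − 4·(5/8)·(-711/200) = 961/100 ; √disc = 31/10
  v_R = (−(17/20) + 31/10) / (2·(5/8)) = 9/5 m/s
check:
T_s = v_R/a_R = (9/5)/(4/5) = 2.2500 s
robot in T_r: 1.8000·0.1000 = 0.1800 m
robot under decel: 1.8000²/(2·0.8000) = 2.0250 m
person approaches 0.6000·(0.1000+2.2500) = 1.4100 m
residual clearance needed = 0.0400+0.1000+0.0600 = 0.2000 m
sum ≈ 0.1800+2.0250+1.4100+0.2000 ≈ 3.8150 m = S ✓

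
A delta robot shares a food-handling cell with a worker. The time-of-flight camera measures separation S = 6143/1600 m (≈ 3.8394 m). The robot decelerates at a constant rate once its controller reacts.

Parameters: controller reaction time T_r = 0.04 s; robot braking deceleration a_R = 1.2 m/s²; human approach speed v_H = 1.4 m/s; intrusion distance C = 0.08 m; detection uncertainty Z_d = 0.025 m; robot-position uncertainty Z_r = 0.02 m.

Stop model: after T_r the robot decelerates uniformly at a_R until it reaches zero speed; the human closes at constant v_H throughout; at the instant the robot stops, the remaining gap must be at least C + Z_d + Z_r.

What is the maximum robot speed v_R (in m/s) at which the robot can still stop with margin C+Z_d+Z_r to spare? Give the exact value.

v_R_max = 37/20 m/s = 1.8500 m/s

quadratic (5/12)·v² + (181/150)·v + (-29267/8000) = 0
  disc = (181/150)² − 4·(5/12)·(-29267/8000) = 2719201/360000 ; √disc = 1649/600
  v_R = (−(181/150) + 1649/600) / (2·(5/12)) = 37/20 m/s
check:
stop time T_s = (37/20)/(6/5) = 1.5417 s
robot in T_r: 1.8500·0.0400 = 0.0740 m
robot covers 1.8500·1.5417 − ½·1.2000·1.5417² = 1.4260 m while stopping
human over T_r+T_s: 1.4000·(0.0400+1.5417) = 2.2143 m
margins: 0.0800+0.0250+0.0200 = 0.1250 m
sum ≈ 0.0740+1.4260+2.2143+0.1250 ≈ 3.8394 m = S ✓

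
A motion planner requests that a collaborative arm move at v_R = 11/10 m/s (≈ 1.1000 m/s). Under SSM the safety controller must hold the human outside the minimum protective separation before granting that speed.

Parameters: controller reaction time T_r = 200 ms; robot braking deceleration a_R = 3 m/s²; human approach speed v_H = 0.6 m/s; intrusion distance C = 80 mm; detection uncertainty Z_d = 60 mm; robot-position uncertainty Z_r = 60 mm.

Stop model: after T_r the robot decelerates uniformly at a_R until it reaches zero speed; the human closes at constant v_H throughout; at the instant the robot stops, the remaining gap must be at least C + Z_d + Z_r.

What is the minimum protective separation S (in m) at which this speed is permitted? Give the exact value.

stop time T_s = (11/10)/3 = 0.3667 s
reaction-phase robot travel = 1.1000·0.2000 = 0.2200 m
robot covers 1.1000·0.3667 − ½·3.0000·0.3667² = 0.2017 m while stopping
person approaches 0.6000·(0.2000+0.3667) = 0.3400 m
residual clearance needed = 0.0800+0.0600+0.0600 = 0.2000 m
S_min ≈ 0.2200+0.2017+0.3400+0.2000  ⇒  S_min = 577/600 m

S_min = 577/600 m = 0.9617 m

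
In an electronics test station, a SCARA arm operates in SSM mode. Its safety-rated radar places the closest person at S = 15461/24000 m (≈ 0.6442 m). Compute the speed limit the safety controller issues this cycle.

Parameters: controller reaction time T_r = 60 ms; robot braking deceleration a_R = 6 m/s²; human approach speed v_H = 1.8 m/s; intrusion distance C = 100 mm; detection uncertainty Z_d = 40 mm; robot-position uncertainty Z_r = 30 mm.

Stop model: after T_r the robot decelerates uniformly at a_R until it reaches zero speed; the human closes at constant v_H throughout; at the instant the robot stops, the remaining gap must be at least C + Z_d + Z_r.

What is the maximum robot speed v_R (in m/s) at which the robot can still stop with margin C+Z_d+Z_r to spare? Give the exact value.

v_R_max = 17/20 m/s = 0.8500 m/s

at the boundary: (1/12)·v² + (9/25)·v + (-8789/24000) = 0
  disc = (9/25)² − 4·(1/12)·(-8789/24000) = 90601/360000 ; √disc = 301/600
  v_R = (−(9/25) + 301/600) / (2·(1/12)) = 17/20 m/s
check:
T_s = v_R/a_R = (17/20)/6 = 0.1417 s
robot in T_r: 0.8500·0.0600 = 0.0510 m
robot covers 0.8500·0.1417 − ½·6.0000·0.1417² = 0.0602 m while stopping
human closes 1.8000·0.2017 = 0.3630 m
residual clearance needed = 0.1000+0.0400+0.0300 = 0.1700 m
sum ≈ 0.0510+0.0602+0.3630+0.1700 ≈ 0.6442 m = S ✓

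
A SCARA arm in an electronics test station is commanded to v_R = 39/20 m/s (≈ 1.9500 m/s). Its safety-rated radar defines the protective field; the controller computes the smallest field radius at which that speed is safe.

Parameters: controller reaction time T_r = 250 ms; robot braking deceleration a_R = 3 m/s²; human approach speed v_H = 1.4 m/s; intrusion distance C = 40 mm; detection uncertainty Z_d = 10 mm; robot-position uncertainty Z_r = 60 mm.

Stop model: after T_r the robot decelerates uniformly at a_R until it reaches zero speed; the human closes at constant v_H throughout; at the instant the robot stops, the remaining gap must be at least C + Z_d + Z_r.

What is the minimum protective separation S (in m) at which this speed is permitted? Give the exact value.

S_min = 1993/800 m = 2.4912 m

T_s = v_R/a_R = (39/20)/3 = 0.6500 s
robot covers v_R·T_r = 1.9500·0.2500 = 0.4875 m before braking
braking distance = 1.9500²/(2·3.0000) = 0.6338 m
human closes 1.4000·0.9000 = 1.2600 m
margins: 0.0400+0.0100+0.0600 = 0.1100 m
S_min ≈ 0.4875+0.6338+1.2600+0.1100  ⇒  S_min = 1993/800 m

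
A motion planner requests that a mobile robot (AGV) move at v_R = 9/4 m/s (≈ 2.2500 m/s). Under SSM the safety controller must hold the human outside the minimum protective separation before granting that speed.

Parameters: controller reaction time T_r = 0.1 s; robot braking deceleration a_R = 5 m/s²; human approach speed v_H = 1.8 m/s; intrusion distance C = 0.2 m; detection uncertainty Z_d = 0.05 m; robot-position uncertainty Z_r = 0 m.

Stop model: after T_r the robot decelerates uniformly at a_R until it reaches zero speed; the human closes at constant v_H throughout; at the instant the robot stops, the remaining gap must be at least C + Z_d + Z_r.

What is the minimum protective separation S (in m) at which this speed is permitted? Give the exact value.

S_min = 1577/800 m = 1.9712 m

braking lasts T_s = (9/4)/5 = 0.4500 s
robot covers v_R·T_r = 2.2500·0.1000 = 0.2250 m before braking
robot under decel: 2.2500²/(2·5.0000) = 0.5062 m
human closes 1.8000·0.5500 = 0.9900 m
residual clearance needed = 0.2000+0.0500+0.0000 = 0.2500 m
S_min ≈ 0.2250+0.5062+0.9900+0.2500  ⇒  S_min = 1577/800 m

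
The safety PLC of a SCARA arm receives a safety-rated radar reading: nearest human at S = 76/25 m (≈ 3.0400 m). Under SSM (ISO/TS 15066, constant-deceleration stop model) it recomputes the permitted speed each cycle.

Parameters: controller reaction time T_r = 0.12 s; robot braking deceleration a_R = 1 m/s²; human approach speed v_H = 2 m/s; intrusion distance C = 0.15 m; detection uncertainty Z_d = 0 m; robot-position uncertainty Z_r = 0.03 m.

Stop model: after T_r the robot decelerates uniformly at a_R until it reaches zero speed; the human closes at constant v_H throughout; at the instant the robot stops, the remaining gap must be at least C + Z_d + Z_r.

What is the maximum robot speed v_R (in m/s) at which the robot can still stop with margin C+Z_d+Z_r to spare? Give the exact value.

collect terms ⇒ (1/2)·v_R² + (53/25)·v_R + (-131/50) = 0
  disc = (53/25)² − 4·(1/2)·(-131/50) = 6084/625 ; √disc = 78/25
  v_R = (−(53/25) + 78/25) / (2·(1/2)) = 1 m/s
check:
stop time T_s = 1/1 = 1.0000 s
robot covers v_R·T_r = 1.0000·0.1200 = 0.1200 m before braking
robot under decel: 1.0000²/(2·1.0000) = 0.5000 m
human closes 2.0000·1.1200 = 2.2400 m
C+Z_d+Z_r = 0.1500+0.0000+0.0300 = 0.1800 m
sum ≈ 0.1200+0.5000+2.2400+0.1800 ≈ 3.0400 m = S ✓

v_R_max = 1 m/s = 1.0000 m/s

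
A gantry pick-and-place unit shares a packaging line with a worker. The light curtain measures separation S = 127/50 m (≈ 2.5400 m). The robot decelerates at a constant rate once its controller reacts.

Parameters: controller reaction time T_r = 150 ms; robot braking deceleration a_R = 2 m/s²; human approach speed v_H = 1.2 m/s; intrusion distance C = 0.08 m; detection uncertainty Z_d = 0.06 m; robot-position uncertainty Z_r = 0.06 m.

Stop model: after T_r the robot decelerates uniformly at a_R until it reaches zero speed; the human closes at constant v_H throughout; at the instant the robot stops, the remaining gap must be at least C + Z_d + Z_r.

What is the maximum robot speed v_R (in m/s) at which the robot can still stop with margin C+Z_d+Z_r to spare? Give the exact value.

v_R_max = 9/5 m/s = 1.8000 m/s

quadratic (1/4)·v² + (3/4)·v + (-54/25) = 0
  disc = (3/4)² − 4·(1/4)·(-54/25) = 1089/400 ; √disc = 33/20
  v_R = (−(3/4) + 33/20) / (2·(1/4)) = 9/5 m/s
check:
T_s = v_R/a_R = (9/5)/2 = 0.9000 s
robot in T_r: 1.8000·0.1500 = 0.2700 m
braking distance = 1.8000²/(2·2.0000) = 0.8100 m
human over T_r+T_s: 1.2000·(0.1500+0.9000) = 1.2600 m
C+Z_d+Z_r = 0.0800+0.0600+0.0600 = 0.2000 m
sum ≈ 0.2700+0.8100+1.2600+0.2000 ≈ 2.5400 m = S ✓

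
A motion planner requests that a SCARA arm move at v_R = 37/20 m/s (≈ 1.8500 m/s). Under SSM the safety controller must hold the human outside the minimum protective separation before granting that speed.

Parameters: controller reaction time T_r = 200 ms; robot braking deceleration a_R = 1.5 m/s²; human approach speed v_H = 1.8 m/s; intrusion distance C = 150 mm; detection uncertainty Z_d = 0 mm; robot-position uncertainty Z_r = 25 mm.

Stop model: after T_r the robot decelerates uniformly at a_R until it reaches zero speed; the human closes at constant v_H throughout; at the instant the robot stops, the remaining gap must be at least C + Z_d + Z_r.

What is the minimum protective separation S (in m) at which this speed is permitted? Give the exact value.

stop time T_s = (37/20)/(3/2) = 1.2333 s
robot in T_r: 1.8500·0.2000 = 0.3700 m
robot covers 1.8500·1.2333 − ½·1.5000·1.2333² = 1.1408 m while stopping
human closes 1.8000·1.4333 = 2.5800 m
margins: 0.1500+0.0000+0.0250 = 0.1750 m
S_min ≈ 0.3700+1.1408+2.5800+0.1750  ⇒  S_min = 5119/1200 m

S_min = 5119/1200 m = 4.2658 m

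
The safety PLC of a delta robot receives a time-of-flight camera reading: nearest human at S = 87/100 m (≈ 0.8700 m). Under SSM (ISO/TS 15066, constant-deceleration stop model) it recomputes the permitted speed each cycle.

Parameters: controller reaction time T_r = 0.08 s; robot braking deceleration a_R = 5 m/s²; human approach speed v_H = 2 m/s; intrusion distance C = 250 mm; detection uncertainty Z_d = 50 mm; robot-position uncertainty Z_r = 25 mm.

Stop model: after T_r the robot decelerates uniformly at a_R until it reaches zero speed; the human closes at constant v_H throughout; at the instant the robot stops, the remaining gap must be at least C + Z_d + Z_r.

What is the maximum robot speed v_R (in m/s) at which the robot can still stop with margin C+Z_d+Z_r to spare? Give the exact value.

quadratic (1/10)·v² + (12/25)·v + (-77/200) = 0
  disc = (12/25)² − 4·(1/10)·(-77/200) = 961/2500 ; √disc = 31/50
  v_R = (−(12/25) + 31/50) / (2·(1/10)) = 7/10 m/s
check:
braking lasts T_s = (7/10)/5 = 0.1400 s
robot covers v_R·T_r = 0.7000·0.0800 = 0.0560 m before braking
robot under decel: 0.7000²/(2·5.0000) = 0.0490 m
human over T_r+T_s: 2.0000·(0.0800+0.1400) = 0.4400 m
residual clearance needed = 0.2500+0.0500+0.0250 = 0.3250 m
sum ≈ 0.0560+0.0490+0.4400+0.3250 ≈ 0.8700 m = S ✓

v_R_max = 7/10 m/s = 0.7000 m/s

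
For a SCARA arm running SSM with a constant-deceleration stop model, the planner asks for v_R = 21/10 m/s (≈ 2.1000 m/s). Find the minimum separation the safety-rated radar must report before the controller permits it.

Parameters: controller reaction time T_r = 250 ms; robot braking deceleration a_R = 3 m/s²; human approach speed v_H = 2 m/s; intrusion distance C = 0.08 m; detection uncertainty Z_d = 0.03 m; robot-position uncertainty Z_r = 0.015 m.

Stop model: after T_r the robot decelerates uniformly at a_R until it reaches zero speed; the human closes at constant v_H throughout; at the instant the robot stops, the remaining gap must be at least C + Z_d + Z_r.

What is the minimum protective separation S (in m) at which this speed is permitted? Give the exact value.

stop time T_s = (21/10)/3 = 0.7000 s
robot covers v_R·T_r = 2.1000·0.2500 = 0.5250 m before braking
robot under decel: 2.1000²/(2·3.0000) = 0.7350 m
human over T_r+T_s: 2.0000·(0.2500+0.7000) = 1.9000 m
C+Z_d+Z_r = 0.0800+0.0300+0.0150 = 0.1250 m
S_min ≈ 0.5250+0.7350+1.9000+0.1250  ⇒  S_min = 657/200 m

S_min = 657/200 m = 3.2850 m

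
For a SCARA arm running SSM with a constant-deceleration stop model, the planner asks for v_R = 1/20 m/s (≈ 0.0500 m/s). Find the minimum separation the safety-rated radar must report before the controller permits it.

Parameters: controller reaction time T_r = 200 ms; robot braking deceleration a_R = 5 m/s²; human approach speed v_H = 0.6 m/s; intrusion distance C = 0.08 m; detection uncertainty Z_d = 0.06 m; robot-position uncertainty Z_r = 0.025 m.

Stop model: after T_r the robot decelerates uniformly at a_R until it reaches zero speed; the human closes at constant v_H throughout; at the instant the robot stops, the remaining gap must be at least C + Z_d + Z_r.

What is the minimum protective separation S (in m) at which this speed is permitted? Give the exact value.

stop time T_s = (1/20)/5 = 0.0100 s
robot covers v_R·T_r = 0.0500·0.2000 = 0.0100 m before braking
robot covers 0.0500·0.0100 − ½·5.0000·0.0100² = 0.0003 m while stopping
human over T_r+T_s: 0.6000·(0.2000+0.0100) = 0.1260 m
margins: 0.0800+0.0600+0.0250 = 0.1650 m
S_min ≈ 0.0100+0.0003+0.1260+0.1650  ⇒  S_min = 241/800 m

S_min = 241/800 m = 0.3013 m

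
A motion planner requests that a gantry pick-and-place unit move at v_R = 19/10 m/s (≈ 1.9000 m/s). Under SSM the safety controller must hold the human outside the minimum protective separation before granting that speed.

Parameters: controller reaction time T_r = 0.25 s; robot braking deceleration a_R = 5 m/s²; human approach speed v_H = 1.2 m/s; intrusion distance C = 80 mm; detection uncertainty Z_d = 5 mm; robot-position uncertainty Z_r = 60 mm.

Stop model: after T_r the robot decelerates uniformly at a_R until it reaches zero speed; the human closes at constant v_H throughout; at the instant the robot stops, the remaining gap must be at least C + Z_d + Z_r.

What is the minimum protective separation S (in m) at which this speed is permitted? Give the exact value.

S_min = 1737/1000 m = 1.7370 m

braking lasts T_s = (19/10)/5 = 0.3800 s
robot covers v_R·T_r = 1.9000·0.2500 = 0.4750 m before braking
braking distance = 1.9000²/(2·5.0000) = 0.3610 m
human closes 1.2000·0.6300 = 0.7560 m
residual clearance needed = 0.0800+0.0050+0.0600 = 0.1450 m
S_min ≈ 0.4750+0.3610+0.7560+0.1450  ⇒  S_min = 1737/1000 m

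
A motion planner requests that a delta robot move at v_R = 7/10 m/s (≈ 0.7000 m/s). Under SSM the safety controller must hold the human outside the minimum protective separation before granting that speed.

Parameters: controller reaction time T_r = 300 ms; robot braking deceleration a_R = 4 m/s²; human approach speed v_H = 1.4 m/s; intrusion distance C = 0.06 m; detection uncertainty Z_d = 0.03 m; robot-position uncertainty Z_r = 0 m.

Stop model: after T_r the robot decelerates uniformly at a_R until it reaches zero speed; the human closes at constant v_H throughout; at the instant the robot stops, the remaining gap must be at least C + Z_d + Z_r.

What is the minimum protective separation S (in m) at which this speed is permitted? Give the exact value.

stop time T_s = (7/10)/4 = 0.1750 s
reaction-phase robot travel = 0.7000·0.3000 = 0.2100 m
braking distance = 0.7000²/(2·4.0000) = 0.0612 m
human over T_r+T_s: 1.4000·(0.3000+0.1750) = 0.6650 m
residual clearance needed = 0.0600+0.0300+0.0000 = 0.0900 m
S_min ≈ 0.2100+0.0612+0.6650+0.0900  ⇒  S_min = 821/800 m

S_min = 821/800 m = 1.0263 m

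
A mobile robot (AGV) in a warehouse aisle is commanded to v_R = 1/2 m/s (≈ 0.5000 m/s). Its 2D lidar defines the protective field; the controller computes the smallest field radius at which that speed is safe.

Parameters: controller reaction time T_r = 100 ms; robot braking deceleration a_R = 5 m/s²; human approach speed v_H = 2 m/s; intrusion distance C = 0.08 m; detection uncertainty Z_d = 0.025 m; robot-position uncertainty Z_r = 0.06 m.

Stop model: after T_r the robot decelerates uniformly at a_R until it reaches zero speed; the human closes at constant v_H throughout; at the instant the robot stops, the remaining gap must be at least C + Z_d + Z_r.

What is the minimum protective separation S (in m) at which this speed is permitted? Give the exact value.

braking lasts T_s = (1/2)/5 = 0.1000 s
robot covers v_R·T_r = 0.5000·0.1000 = 0.0500 m before braking
robot under decel: 0.5000²/(2·5.0000) = 0.0250 m
human over T_r+T_s: 2.0000·(0.1000+0.1000) = 0.4000 m
margins: 0.0800+0.0250+0.0600 = 0.1650 m
S_min ≈ 0.0500+0.0250+0.4000+0.1650  ⇒  S_min = 16/25 m

S_min = 16/25 m = 0.6400 m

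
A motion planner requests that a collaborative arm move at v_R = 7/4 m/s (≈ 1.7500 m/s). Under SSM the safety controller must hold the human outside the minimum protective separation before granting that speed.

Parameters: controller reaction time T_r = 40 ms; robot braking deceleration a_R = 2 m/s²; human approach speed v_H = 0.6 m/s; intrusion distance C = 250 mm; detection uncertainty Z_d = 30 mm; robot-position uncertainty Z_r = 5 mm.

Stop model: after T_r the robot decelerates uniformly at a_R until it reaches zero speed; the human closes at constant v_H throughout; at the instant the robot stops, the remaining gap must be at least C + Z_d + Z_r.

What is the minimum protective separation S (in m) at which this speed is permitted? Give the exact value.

stop time T_s = (7/4)/2 = 0.8750 s
robot in T_r: 1.7500·0.0400 = 0.0700 m
robot under decel: 1.7500²/(2·2.0000) = 0.7656 m
human closes 0.6000·0.9150 = 0.5490 m
residual clearance needed = 0.2500+0.0300+0.0050 = 0.2850 m
S_min ≈ 0.0700+0.7656+0.5490+0.2850  ⇒  S_min = 13357/8000 m

S_min = 13357/8000 m = 1.6696 m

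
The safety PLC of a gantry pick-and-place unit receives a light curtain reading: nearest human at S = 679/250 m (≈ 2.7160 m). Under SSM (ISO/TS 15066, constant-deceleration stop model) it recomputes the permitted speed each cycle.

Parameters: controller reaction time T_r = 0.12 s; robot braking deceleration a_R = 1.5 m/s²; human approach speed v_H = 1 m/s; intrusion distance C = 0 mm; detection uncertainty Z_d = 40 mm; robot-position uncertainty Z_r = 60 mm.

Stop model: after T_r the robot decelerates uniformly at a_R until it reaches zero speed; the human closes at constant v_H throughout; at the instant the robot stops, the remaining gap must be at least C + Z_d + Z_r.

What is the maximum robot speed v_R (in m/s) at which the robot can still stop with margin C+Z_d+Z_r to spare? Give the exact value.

v_R_max = 9/5 m/s = 1.8000 m/s

collect terms ⇒ (1/3)·v_R² + (59/75)·v_R + (-312/125) = 0
  disc = (59/75)² − 4·(1/3)·(-312/125) = 22201/5625 ; √disc = 149/75
  v_R = (−(59/75) + 149/75) / (2·(1/3)) = 9/5 m/s
check:
braking lasts T_s = (9/5)/(3/2) = 1.2000 s
robot in T_r: 1.8000·0.1200 = 0.2160 m
robot covers 1.8000·1.2000 − ½·1.5000·1.2000² = 1.0800 m while stopping
human closes 1.0000·1.3200 = 1.3200 m
residual clearance needed = 0.0000+0.0400+0.0600 = 0.1000 m
sum ≈ 0.2160+1.0800+1.3200+0.1000 ≈ 2.7160 m = S ✓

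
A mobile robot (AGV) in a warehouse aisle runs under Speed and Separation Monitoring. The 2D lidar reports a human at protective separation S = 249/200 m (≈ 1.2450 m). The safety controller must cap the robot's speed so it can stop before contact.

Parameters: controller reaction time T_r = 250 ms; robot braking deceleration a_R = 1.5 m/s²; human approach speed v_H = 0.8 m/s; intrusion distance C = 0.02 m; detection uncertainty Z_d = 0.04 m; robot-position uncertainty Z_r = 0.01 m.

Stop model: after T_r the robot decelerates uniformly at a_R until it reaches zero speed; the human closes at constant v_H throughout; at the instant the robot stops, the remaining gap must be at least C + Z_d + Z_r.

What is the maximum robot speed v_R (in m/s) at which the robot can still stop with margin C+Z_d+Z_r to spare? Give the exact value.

quadratic (1/3)·v² + (47/60)·v + (-39/40) = 0
  disc = (47/60)² − 4·(1/3)·(-39/40) = 6889/3600 ; √disc = 83/60
  v_R = (−(47/60) + 83/60) / (2·(1/3)) = 9/10 m/s
check:
stop time T_s = (9/10)/(3/2) = 0.6000 s
robot in T_r: 0.9000·0.2500 = 0.2250 m
robot covers 0.9000·0.6000 − ½·1.5000·0.6000² = 0.2700 m while stopping
human closes 0.8000·0.8500 = 0.6800 m
margins: 0.0200+0.0400+0.0100 = 0.0700 m
sum ≈ 0.2250+0.2700+0.6800+0.0700 ≈ 1.2450 m = S ✓

v_R_max = 9/10 m/s = 0.9000 m/s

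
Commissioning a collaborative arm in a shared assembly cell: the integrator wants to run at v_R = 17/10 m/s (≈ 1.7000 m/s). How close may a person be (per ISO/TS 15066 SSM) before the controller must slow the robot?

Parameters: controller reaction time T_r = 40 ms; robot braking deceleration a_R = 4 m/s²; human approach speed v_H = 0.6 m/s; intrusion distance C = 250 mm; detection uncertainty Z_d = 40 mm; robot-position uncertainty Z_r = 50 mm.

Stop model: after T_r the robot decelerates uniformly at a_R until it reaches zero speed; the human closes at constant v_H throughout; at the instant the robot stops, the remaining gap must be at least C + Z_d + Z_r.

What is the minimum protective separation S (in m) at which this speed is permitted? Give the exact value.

S_min = 4193/4000 m = 1.0482 m

braking lasts T_s = (17/10)/4 = 0.4250 s
reaction-phase robot travel = 1.7000·0.0400 = 0.0680 m
braking distance = 1.7000²/(2·4.0000) = 0.3613 m
human closes 0.6000·0.4650 = 0.2790 m
margins: 0.2500+0.0400+0.0500 = 0.3400 m
S_min ≈ 0.0680+0.3613+0.2790+0.3400  ⇒  S_min = 4193/4000 m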